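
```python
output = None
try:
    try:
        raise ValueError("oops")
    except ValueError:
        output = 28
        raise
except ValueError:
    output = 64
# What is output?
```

Step-by-step execution trace:
1. Inner try: `raise ValueError("oops")` raises ValueError.
2. Inner `except ValueError` matches → output = 28.
3. bare `raise` re-raises the same ValueError.
4. Outer `except ValueError` matches → output = 64.
Result: 64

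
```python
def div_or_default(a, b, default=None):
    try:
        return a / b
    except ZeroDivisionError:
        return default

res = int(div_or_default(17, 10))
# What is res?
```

Step-by-step execution trace:
1. `div_or_default(17, 10)` enters try: `return 17 / 10` → returns 1.7. No exception raised.
2. `except ZeroDivisionError` is skipped.
3. `int(1.7)` → 1 → res = 1.
Result: 1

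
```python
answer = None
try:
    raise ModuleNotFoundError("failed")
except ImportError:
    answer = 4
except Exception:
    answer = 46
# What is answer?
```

Step-by-step execution trace:
1. `raise ModuleNotFoundError(...)` raises ModuleNotFoundError.
2. `except ImportError` matches (ModuleNotFoundError is a subclass of ImportError) → answer = 4.
3. `except Exception` is not reached.
Result: 4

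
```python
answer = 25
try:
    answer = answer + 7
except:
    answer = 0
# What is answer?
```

Step-by-step execution trace:
1. answer starts at 25.
2. try: `answer = answer + 7` → answer = 32. No exception raised.
3. `except` is skipped.
Result: 32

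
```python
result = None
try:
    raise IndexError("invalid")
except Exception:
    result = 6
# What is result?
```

Step-by-step execution trace:
1. `raise IndexError(...)` raises IndexError.
2. `except Exception` matches (IndexError is a subclass of Exception) → result = 6.
Result: 6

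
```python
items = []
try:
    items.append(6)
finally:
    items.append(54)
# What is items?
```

Step-by-step execution trace:
1. try: `items.append(6)` → items = [6].
2. The try body completes without raising.
3. finally always runs: `items.append(54)` → items = [6, 54].
Result: [6, 54]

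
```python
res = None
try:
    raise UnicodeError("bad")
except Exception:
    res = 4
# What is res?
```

Step-by-step execution trace:
1. `raise UnicodeError(...)` raises UnicodeError.
2. `except Exception` matches (UnicodeError is a subclass of Exception) → res = 4.
Result: 4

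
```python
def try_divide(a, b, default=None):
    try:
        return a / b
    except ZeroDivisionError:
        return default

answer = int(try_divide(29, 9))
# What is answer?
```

Step-by-step execution trace:
1. `try_divide(29, 9)` enters try: `return 29 / 9` → returns 3.2222222222222223. No exception raised.
2. `except ZeroDivisionError` is skipped.
3. `int(3.2222222222222223)` → 3 → answer = 3.
Result: 3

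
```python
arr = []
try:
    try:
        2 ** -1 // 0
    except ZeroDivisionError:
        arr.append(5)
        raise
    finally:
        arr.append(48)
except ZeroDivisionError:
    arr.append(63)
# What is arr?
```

Step-by-step execution trace:
1. Inner try: `2 ** -1 // 0` raises ZeroDivisionError.
2. Inner `except ZeroDivisionError` matches → `arr.append(5)` → arr = [5].
3. bare `raise` re-raises ZeroDivisionError.
4. Inner `finally` runs during unwinding: `arr.append(48)` → arr = [5, 48].
5. Outer `except ZeroDivisionError` matches → `arr.append(63)` → arr = [5, 48, 63].
Result: [5, 48, 63]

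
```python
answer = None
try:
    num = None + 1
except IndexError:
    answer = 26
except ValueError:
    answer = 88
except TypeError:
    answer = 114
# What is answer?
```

Step-by-step execution trace:
1. `num = None + 1` raises TypeError.
2. `except IndexError` does not match TypeError; skipped.
3. `except ValueError` does not match TypeError; skipped.
4. `except TypeError` matches → answer = 114.
Result: 114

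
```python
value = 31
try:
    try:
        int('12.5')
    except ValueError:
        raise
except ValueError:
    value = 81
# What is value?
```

Step-by-step execution trace:
1. Inner try: `int('12.5')` raises ValueError.
2. Inner `except ValueError` matches; bare `raise` re-raises the same ValueError.
3. Outer `except ValueError` matches → value = 81.
Result: 81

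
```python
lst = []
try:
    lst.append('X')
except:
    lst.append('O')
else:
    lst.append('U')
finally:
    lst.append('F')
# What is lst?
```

Step-by-step execution trace:
1. try: `lst.append('X')` → lst = ['X']. No exception raised.
2. `except` is skipped.
3. `else` runs: `lst.append('U')` → lst = ['X', 'U'].
4. `finally` always runs: `lst.append('F')` → lst = ['X', 'U', 'F'].
Result: ['X', 'U', 'F']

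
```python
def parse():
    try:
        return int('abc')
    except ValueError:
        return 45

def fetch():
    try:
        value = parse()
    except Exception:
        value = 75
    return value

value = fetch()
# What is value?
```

Step-by-step execution trace:
1. `fetch()` calls `parse()`.
2. In parse: `int('abc')` raises ValueError; `except ValueError` catches it → returns 45.
3. In fetch: `value = parse()` → value = 45. No exception reaches fetch.
4. `except Exception` is skipped; fetch returns 45.
5. value = 45.
Result: 45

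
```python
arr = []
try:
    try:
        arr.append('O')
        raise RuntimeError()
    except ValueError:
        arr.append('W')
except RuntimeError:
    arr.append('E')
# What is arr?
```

Step-by-step execution trace:
1. Inner try: `arr.append('O')` → arr = ['O'].
2. `raise RuntimeError()` raises RuntimeError.
3. Inner `except ValueError` does not match RuntimeError; exception propagates to outer try.
4. Outer `except RuntimeError` matches → `arr.append('E')` → arr = ['O', 'E'].
Result: ['O', 'E']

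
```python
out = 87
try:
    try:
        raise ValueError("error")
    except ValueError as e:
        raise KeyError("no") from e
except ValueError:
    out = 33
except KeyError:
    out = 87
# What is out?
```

Step-by-step execution trace:
1. Inner try raises ValueError; inner `except ValueError as e` catches it.
2. `raise KeyError(...) from e` raises KeyError (ValueError is attached as __cause__, but only KeyError is active).
3. Outer `except ValueError` does not match KeyError; skipped.
4. Outer `except KeyError` matches → out = 87.
Result: 87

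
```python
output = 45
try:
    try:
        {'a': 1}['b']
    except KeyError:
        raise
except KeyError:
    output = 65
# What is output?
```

Step-by-step execution trace:
1. Inner try: `{'a': 1}['b']` raises KeyError.
2. Inner `except KeyError` matches; bare `raise` re-raises the same KeyError.
3. Outer `except KeyError` matches → output = 65.
Result: 65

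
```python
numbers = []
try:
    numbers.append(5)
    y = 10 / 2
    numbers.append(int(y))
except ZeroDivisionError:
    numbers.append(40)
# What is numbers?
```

Step-by-step execution trace:
1. try: `numbers.append(5)` → numbers = [5].
2. `y = 10 / 2` → y = 5.0. No exception raised.
3. `numbers.append(int(y))` → numbers = [5, 5].
4. `except ZeroDivisionError` is skipped (no exception was raised).
Result: [5, 5]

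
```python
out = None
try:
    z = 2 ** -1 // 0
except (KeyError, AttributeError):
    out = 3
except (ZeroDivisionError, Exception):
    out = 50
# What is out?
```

Step-by-step execution trace:
1. `z = 2 ** -1 // 0` raises ZeroDivisionError.
2. `except (KeyError, AttributeError)` does not match ZeroDivisionError; skipped.
3. `except (ZeroDivisionError, Exception)` matches (ZeroDivisionError is in the tuple) → out = 50.
Result: 50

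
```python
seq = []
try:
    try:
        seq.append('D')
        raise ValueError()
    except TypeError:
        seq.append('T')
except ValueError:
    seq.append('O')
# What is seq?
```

Step-by-step execution trace:
1. Inner try: `seq.append('D')` → seq = ['D'].
2. `raise ValueError()` raises ValueError.
3. Inner `except TypeError` does not match ValueError; exception propagates to outer try.
4. Outer `except ValueError` matches → `seq.append('O')` → seq = ['D', 'O'].
Result: ['D', 'O']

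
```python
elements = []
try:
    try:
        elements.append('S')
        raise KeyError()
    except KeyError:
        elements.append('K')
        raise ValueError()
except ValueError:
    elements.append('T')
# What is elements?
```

Step-by-step execution trace:
1. Inner try: `elements.append('S')` → elements = ['S'].
2. `raise KeyError()` raises KeyError.
3. Inner `except KeyError` matches → `elements.append('K')` → elements = ['S', 'K'].
4. `raise ValueError()` raises ValueError; propagates to outer try.
5. Outer `except ValueError` matches → `elements.append('T')` → elements = ['S', 'K', 'T'].
Result: ['S', 'K', 'T']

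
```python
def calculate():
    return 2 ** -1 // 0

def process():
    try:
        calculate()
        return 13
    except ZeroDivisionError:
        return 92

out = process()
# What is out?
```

Step-by-step execution trace:
1. `process()` calls `calculate()`.
2. `calculate()` evaluates `2 ** -1 // 0`, which raises ZeroDivisionError; it propagates to the caller.
3. `return 13` is not reached.
4. `except ZeroDivisionError` in process matches → returns 92.
5. out = 92.
Result: 92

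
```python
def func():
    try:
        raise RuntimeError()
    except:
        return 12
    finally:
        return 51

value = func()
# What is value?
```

Step-by-step execution trace:
1. `func()` enters try: `raise RuntimeError()` raises RuntimeError.
2. bare `except` matches → `return 12` sets pending return value 12.
3. Before returning, `finally: return 51` runs and overrides the pending return.
4. func() returns 51 → value = 51.
Result: 51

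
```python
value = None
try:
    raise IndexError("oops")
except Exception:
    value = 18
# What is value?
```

Step-by-step execution trace:
1. `raise IndexError(...)` raises IndexError.
2. `except Exception` matches (IndexError is a subclass of Exception) → value = 18.
Result: 18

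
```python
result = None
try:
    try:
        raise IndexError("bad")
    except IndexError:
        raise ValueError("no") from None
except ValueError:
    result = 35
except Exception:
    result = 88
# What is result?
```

Step-by-step execution trace:
1. Inner try raises IndexError; inner `except IndexError` catches it.
2. `raise ValueError(...) from None` raises ValueError (from None suppresses __context__, but the active exception is still ValueError).
3. Outer `except ValueError` matches → result = 35.
4. `except Exception` is not reached.
Result: 35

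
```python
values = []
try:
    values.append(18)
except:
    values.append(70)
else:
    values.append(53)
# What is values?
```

Step-by-step execution trace:
1. try: `values.append(18)` → values = [18]. No exception raised.
2. `except` is skipped.
3. `else` runs (try completed without exception): `values.append(53)` → values = [18, 53].
Result: [18, 53]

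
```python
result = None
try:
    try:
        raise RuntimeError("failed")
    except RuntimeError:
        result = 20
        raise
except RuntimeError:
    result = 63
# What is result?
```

Step-by-step execution trace:
1. Inner try: `raise RuntimeError("failed")` raises RuntimeError.
2. Inner `except RuntimeError` matches → result = 20.
3. bare `raise` re-raises the same RuntimeError.
4. Outer `except RuntimeError` matches → result = 63.
Result: 63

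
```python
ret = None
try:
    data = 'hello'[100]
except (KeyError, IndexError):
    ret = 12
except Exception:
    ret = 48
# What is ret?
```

Step-by-step execution trace:
1. `data = 'hello'[100]` raises IndexError.
2. `except (KeyError, IndexError)` matches (IndexError is in the tuple) → ret = 12.
3. `except Exception` is not reached.
Result: 12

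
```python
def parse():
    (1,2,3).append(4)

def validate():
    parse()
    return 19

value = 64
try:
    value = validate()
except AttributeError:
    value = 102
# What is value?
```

Step-by-step execution trace:
1. value starts at 64.
2. try: `validate()` calls `parse()`.
3. `parse()` evaluates `(1,2,3).append(4)`, which raises AttributeError; it propagates through validate (uncaught).
4. `return 19` in validate is not reached; the assignment to value does not complete.
5. `except AttributeError` matches → value = 102.
Result: 102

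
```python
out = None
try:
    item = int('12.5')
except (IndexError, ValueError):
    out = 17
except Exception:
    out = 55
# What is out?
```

Step-by-step execution trace:
1. `item = int('12.5')` raises ValueError.
2. `except (IndexError, ValueError)` matches (ValueError is in the tuple) → out = 17.
3. `except Exception` is not reached.
Result: 17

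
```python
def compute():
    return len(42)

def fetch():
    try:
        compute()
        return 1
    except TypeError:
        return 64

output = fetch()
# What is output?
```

Step-by-step execution trace:
1. `fetch()` calls `compute()`.
2. `compute()` evaluates `len(42)`, which raises TypeError; it propagates to the caller.
3. `return 1` is not reached.
4. `except TypeError` in fetch matches → returns 64.
5. output = 64.
Result: 64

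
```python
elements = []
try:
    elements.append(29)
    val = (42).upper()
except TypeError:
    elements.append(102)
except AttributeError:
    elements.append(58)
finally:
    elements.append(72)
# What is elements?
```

Step-by-step execution trace:
1. try: `elements.append(29)` → elements = [29].
2. `val = (42).upper()` raises AttributeError.
3. `except TypeError` does not match AttributeError; skipped.
4. `except AttributeError` matches → `elements.append(58)` → elements = [29, 58].
5. finally always runs: `elements.append(72)` → elements = [29, 58, 72].
Result: [29, 58, 72]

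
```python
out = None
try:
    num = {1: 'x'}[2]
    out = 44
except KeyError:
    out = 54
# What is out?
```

Step-by-step execution trace:
1. `num = {1: 'x'}[2]` raises KeyError.
2. `out = 44` is not reached.
3. `except KeyError` matches → out = 54.
Result: 54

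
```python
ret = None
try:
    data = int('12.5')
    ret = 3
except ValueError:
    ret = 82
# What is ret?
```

Step-by-step execution trace:
1. `data = int('12.5')` raises ValueError.
2. `ret = 3` is not reached.
3. `except ValueError` matches → ret = 82.
Result: 82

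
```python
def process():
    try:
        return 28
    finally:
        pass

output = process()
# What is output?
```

Step-by-step execution trace:
1. `process()` enters try: `return 28` sets pending return value 28.
2. Before returning, `finally: pass` runs (no effect).
3. process() returns 28 → output = 28.
Result: 28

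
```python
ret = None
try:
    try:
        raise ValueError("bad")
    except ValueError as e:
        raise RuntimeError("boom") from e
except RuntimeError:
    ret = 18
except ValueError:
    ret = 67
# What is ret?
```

Step-by-step execution trace:
1. Inner try raises ValueError; inner `except ValueError as e` catches it.
2. `raise RuntimeError(...) from e` raises RuntimeError (ValueError is attached as __cause__, but only RuntimeError is active).
3. Outer `except RuntimeError` matches → ret = 18.
4. `except ValueError` is not reached.
Result: 18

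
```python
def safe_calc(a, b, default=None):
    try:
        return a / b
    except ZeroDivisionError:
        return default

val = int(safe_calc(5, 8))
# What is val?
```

Step-by-step execution trace:
1. `safe_calc(5, 8)` enters try: `return 5 / 8` → returns 0.625. No exception raised.
2. `except ZeroDivisionError` is skipped.
3. `int(0.625)` → 0 → val = 0.
Result: 0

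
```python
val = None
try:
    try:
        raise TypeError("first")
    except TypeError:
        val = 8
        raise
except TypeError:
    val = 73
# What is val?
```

Step-by-step execution trace:
1. Inner try: `raise TypeError("first")` raises TypeError.
2. Inner `except TypeError` matches → val = 8.
3. bare `raise` re-raises the same TypeError.
4. Outer `except TypeError` matches → val = 73.
Result: 73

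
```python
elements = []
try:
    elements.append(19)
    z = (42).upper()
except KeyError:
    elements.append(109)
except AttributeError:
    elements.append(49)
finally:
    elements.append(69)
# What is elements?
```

Step-by-step execution trace:
1. try: `elements.append(19)` → elements = [19].
2. `z = (42).upper()` raises AttributeError.
3. `except KeyError` does not match AttributeError; skipped.
4. `except AttributeError` matches → `elements.append(49)` → elements = [19, 49].
5. finally always runs: `elements.append(69)` → elements = [19, 49, 69].
Result: [19, 49, 69]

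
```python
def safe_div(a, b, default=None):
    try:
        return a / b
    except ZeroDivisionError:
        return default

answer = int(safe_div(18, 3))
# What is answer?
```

Step-by-step execution trace:
1. `safe_div(18, 3)` enters try: `return 18 / 3` → returns 6.0. No exception raised.
2. `except ZeroDivisionError` is skipped.
3. `int(6.0)` → 6 → answer = 6.
Result: 6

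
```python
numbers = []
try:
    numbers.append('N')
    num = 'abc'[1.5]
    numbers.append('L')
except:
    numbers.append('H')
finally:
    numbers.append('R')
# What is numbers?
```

Step-by-step execution trace:
1. try: `numbers.append('N')` → numbers = ['N'].
2. `num = 'abc'[1.5]` raises TypeError; `numbers.append('L')` is not reached.
3. bare `except` matches → `numbers.append('H')` → numbers = ['N', 'H'].
4. finally always runs: `numbers.append('R')` → numbers = ['N', 'H', 'R'].
Result: ['N', 'H', 'R']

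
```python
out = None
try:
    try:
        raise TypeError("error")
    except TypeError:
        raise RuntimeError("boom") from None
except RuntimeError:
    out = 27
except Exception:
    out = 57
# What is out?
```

Step-by-step execution trace:
1. Inner try raises TypeError; inner `except TypeError` catches it.
2. `raise RuntimeError(...) from None` raises RuntimeError (from None suppresses __context__, but the active exception is still RuntimeError).
3. Outer `except RuntimeError` matches → out = 27.
4. `except Exception` is not reached.
Result: 27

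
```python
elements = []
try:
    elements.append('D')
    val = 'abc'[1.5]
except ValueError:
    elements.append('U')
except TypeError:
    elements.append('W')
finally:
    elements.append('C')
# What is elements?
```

Step-by-step execution trace:
1. try: `elements.append('D')` → elements = ['D'].
2. `val = 'abc'[1.5]` raises TypeError.
3. `except ValueError` does not match TypeError; skipped.
4. `except TypeError` matches → `elements.append('W')` → elements = ['D', 'W'].
5. finally always runs: `elements.append('C')` → elements = ['D', 'W', 'C'].
Result: ['D', 'W', 'C']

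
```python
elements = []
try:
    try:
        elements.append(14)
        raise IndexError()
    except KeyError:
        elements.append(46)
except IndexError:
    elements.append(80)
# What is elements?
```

Step-by-step execution trace:
1. Inner try: `elements.append(14)` → elements = [14].
2. `raise IndexError()` raises IndexError.
3. Inner `except KeyError` does not match IndexError; exception propagates to outer try.
4. Outer `except IndexError` matches → `elements.append(80)` → elements = [14, 80].
Result: [14, 80]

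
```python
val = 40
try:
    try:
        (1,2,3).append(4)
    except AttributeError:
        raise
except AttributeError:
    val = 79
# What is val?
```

Step-by-step execution trace:
1. Inner try: `(1,2,3).append(4)` raises AttributeError.
2. Inner `except AttributeError` matches; bare `raise` re-raises the same AttributeError.
3. Outer `except AttributeError` matches → val = 79.
Result: 79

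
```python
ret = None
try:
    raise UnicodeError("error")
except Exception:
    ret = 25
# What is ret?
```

Step-by-step execution trace:
1. `raise UnicodeError(...)` raises UnicodeError.
2. `except Exception` matches (UnicodeError is a subclass of Exception) → ret = 25.
Result: 25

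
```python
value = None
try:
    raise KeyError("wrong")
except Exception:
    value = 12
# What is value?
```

Step-by-step execution trace:
1. `raise KeyError(...)` raises KeyError.
2. `except Exception` matches (KeyError is a subclass of Exception) → value = 12.
Result: 12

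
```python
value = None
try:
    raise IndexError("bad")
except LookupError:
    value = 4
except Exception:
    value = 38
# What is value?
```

Step-by-step execution trace:
1. `raise IndexError(...)` raises IndexError.
2. `except LookupError` matches (IndexError is a subclass of LookupError) → value = 4.
3. `except Exception` is not reached.
Result: 4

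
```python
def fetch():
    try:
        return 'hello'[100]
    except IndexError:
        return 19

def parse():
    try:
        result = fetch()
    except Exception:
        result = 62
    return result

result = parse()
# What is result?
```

Step-by-step execution trace:
1. `parse()` calls `fetch()`.
2. In fetch: `'hello'[100]` raises IndexError; `except IndexError` catches it → returns 19.
3. In parse: `result = fetch()` → result = 19. No exception reaches parse.
4. `except Exception` is skipped; parse returns 19.
5. result = 19.
Result: 19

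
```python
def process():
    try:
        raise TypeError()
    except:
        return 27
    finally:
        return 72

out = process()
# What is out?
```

Step-by-step execution trace:
1. `process()` enters try: `raise TypeError()` raises TypeError.
2. bare `except` matches → `return 27` sets pending return value 27.
3. Before returning, `finally: return 72` runs and overrides the pending return.
4. process() returns 72 → out = 72.
Result: 72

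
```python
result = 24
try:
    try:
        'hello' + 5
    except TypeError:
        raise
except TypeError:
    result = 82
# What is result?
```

Step-by-step execution trace:
1. Inner try: `'hello' + 5` raises TypeError.
2. Inner `except TypeError` matches; bare `raise` re-raises the same TypeError.
3. Outer `except TypeError` matches → result = 82.
Result: 82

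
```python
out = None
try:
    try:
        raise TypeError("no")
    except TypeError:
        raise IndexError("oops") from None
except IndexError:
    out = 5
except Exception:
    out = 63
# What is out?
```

Step-by-step execution trace:
1. Inner try raises TypeError; inner `except TypeError` catches it.
2. `raise IndexError(...) from None` raises IndexError (from None suppresses __context__, but the active exception is still IndexError).
3. Outer `except IndexError` matches → out = 5.
4. `except Exception` is not reached.
Result: 5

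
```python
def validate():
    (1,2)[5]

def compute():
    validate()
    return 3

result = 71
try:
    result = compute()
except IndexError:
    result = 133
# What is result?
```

Step-by-step execution trace:
1. result starts at 71.
2. try: `compute()` calls `validate()`.
3. `validate()` evaluates `(1,2)[5]`, which raises IndexError; it propagates through compute (uncaught).
4. `return 3` in compute is not reached; the assignment to result does not complete.
5. `except IndexError` matches → result = 133.
Result: 133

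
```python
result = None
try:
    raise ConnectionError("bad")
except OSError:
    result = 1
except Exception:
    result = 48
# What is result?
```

Step-by-step execution trace:
1. `raise ConnectionError(...)` raises ConnectionError.
2. `except OSError` matches (ConnectionError is a subclass of OSError) → result = 1.
3. `except Exception` is not reached.
Result: 1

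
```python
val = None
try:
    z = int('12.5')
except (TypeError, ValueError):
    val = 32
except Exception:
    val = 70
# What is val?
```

Step-by-step execution trace:
1. `z = int('12.5')` raises ValueError.
2. `except (TypeError, ValueError)` matches (ValueError is in the tuple) → val = 32.
3. `except Exception` is not reached.
Result: 32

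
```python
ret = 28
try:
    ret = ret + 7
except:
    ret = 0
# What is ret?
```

Step-by-step execution trace:
1. ret starts at 28.
2. try: `ret = ret + 7` → ret = 35. No exception raised.
3. `except` is skipped.
Result: 35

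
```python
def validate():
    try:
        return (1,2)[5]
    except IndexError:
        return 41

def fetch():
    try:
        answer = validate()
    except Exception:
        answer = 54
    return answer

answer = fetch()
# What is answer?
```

Step-by-step execution trace:
1. `fetch()` calls `validate()`.
2. In validate: `(1,2)[5]` raises IndexError; `except IndexError` catches it → returns 41.
3. In fetch: `answer = validate()` → answer = 41. No exception reaches fetch.
4. `except Exception` is skipped; fetch returns 41.
5. answer = 41.
Result: 41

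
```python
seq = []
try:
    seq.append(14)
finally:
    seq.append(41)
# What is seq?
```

Step-by-step execution trace:
1. try: `seq.append(14)` → seq = [14].
2. The try body completes without raising.
3. finally always runs: `seq.append(41)` → seq = [14, 41].
Result: [14, 41]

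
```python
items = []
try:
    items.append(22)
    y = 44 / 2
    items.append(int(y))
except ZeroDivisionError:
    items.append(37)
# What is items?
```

Step-by-step execution trace:
1. try: `items.append(22)` → items = [22].
2. `y = 44 / 2` → y = 22.0. No exception raised.
3. `items.append(int(y))` → items = [22, 22].
4. `except ZeroDivisionError` is skipped (no exception was raised).
Result: [22, 22]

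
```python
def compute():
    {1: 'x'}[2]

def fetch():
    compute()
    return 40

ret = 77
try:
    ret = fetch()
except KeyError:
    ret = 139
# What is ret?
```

Step-by-step execution trace:
1. ret starts at 77.
2. try: `fetch()` calls `compute()`.
3. `compute()` evaluates `{1: 'x'}[2]`, which raises KeyError; it propagates through fetch (uncaught).
4. `return 40` in fetch is not reached; the assignment to ret does not complete.
5. `except KeyError` matches → ret = 139.
Result: 139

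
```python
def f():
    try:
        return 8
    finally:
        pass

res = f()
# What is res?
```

Step-by-step execution trace:
1. `f()` enters try: `return 8` sets pending return value 8.
2. Before returning, `finally: pass` runs (no effect).
3. f() returns 8 → res = 8.
Result: 8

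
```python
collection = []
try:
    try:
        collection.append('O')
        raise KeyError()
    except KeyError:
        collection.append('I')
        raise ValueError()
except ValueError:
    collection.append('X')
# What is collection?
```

Step-by-step execution trace:
1. Inner try: `collection.append('O')` → collection = ['O'].
2. `raise KeyError()` raises KeyError.
3. Inner `except KeyError` matches → `collection.append('I')` → collection = ['O', 'I'].
4. `raise ValueError()` raises ValueError; propagates to outer try.
5. Outer `except ValueError` matches → `collection.append('X')` → collection = ['O', 'I', 'X'].
Result: ['O', 'I', 'X']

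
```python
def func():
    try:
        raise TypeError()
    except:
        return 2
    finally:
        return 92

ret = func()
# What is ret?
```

Step-by-step execution trace:
1. `func()` enters try: `raise TypeError()` raises TypeError.
2. bare `except` matches → `return 2` sets pending return value 2.
3. Before returning, `finally: return 92` runs and overrides the pending return.
4. func() returns 92 → ret = 92.
Result: 92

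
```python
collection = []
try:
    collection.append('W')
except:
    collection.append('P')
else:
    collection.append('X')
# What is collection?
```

Step-by-step execution trace:
1. try: `collection.append('W')` → collection = ['W']. No exception raised.
2. `except` is skipped.
3. `else` runs (try completed without exception): `collection.append('X')` → collection = ['W', 'X'].
Result: ['W', 'X']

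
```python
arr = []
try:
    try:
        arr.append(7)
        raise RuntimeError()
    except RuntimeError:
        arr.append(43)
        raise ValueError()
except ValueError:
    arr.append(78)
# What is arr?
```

Step-by-step execution trace:
1. Inner try: `arr.append(7)` → arr = [7].
2. `raise RuntimeError()` raises RuntimeError.
3. Inner `except RuntimeError` matches → `arr.append(43)` → arr = [7, 43].
4. `raise ValueError()` raises ValueError; propagates to outer try.
5. Outer `except ValueError` matches → `arr.append(78)` → arr = [7, 43, 78].
Result: [7, 43, 78]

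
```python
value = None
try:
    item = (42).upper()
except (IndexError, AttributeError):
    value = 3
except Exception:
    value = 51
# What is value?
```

Step-by-step execution trace:
1. `item = (42).upper()` raises AttributeError.
2. `except (IndexError, AttributeError)` matches (AttributeError is in the tuple) → value = 3.
3. `except Exception` is not reached.
Result: 3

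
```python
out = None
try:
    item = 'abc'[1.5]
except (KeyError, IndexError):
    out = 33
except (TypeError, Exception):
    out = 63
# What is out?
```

Step-by-step execution trace:
1. `item = 'abc'[1.5]` raises TypeError.
2. `except (KeyError, IndexError)` does not match TypeError; skipped.
3. `except (TypeError, Exception)` matches (TypeError is in the tuple) → out = 63.
Result: 63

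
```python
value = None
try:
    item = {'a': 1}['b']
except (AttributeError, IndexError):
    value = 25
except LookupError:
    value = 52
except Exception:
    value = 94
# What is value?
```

Step-by-step execution trace:
1. `item = {'a': 1}['b']` raises KeyError.
2. `except (AttributeError, IndexError)` does not match KeyError; skipped.
3. `except LookupError` matches (KeyError is a subclass of LookupError) → value = 52.
4. `except Exception` is not reached.
Result: 52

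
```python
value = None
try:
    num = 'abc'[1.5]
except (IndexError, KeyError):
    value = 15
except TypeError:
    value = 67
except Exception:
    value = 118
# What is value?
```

Step-by-step execution trace:
1. `num = 'abc'[1.5]` raises TypeError.
2. `except (IndexError, KeyError)` does not match TypeError; skipped.
3. `except TypeError` matches (exact type match) → value = 67.
4. `except Exception` is not reached.
Result: 67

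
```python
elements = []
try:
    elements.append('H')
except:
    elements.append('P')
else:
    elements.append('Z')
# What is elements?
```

Step-by-step execution trace:
1. try: `elements.append('H')` → elements = ['H']. No exception raised.
2. `except` is skipped.
3. `else` runs (try completed without exception): `elements.append('Z')` → elements = ['H', 'Z'].
Result: ['H', 'Z']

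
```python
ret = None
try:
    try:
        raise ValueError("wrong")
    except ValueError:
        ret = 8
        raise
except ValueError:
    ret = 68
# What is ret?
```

Step-by-step execution trace:
1. Inner try: `raise ValueError("wrong")` raises ValueError.
2. Inner `except ValueError` matches → ret = 8.
3. bare `raise` re-raises the same ValueError.
4. Outer `except ValueError` matches → ret = 68.
Result: 68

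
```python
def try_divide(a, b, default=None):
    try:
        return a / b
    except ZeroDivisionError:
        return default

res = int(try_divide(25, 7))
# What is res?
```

Step-by-step execution trace:
1. `try_divide(25, 7)` enters try: `return 25 / 7` → returns 3.5714285714285716. No exception raised.
2. `except ZeroDivisionError` is skipped.
3. `int(3.5714285714285716)` → 3 → res = 3.
Result: 3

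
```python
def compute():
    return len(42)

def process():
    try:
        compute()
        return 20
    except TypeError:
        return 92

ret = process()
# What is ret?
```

Step-by-step execution trace:
1. `process()` calls `compute()`.
2. `compute()` evaluates `len(42)`, which raises TypeError; it propagates to the caller.
3. `return 20` is not reached.
4. `except TypeError` in process matches → returns 92.
5. ret = 92.
Result: 92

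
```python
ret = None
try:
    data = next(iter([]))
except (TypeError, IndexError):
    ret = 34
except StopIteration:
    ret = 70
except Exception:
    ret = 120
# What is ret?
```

Step-by-step execution trace:
1. `data = next(iter([]))` raises StopIteration.
2. `except (TypeError, IndexError)` does not match StopIteration; skipped.
3. `except StopIteration` matches (exact type match) → ret = 70.
4. `except Exception` is not reached.
Result: 70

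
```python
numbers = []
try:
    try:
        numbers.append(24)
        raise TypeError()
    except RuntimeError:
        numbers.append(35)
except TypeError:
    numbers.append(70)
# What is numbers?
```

Step-by-step execution trace:
1. Inner try: `numbers.append(24)` → numbers = [24].
2. `raise TypeError()` raises TypeError.
3. Inner `except RuntimeError` does not match TypeError; exception propagates to outer try.
4. Outer `except TypeError` matches → `numbers.append(70)` → numbers = [24, 70].
Result: [24, 70]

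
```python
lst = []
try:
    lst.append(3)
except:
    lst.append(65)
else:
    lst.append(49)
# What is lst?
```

Step-by-step execution trace:
1. try: `lst.append(3)` → lst = [3]. No exception raised.
2. `except` is skipped.
3. `else` runs (try completed without exception): `lst.append(49)` → lst = [3, 49].
Result: [3, 49]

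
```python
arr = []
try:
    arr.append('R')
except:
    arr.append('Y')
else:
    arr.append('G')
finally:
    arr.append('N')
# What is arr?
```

Step-by-step execution trace:
1. try: `arr.append('R')` → arr = ['R']. No exception raised.
2. `except` is skipped.
3. `else` runs: `arr.append('G')` → arr = ['R', 'G'].
4. `finally` always runs: `arr.append('N')` → arr = ['R', 'G', 'N'].
Result: ['R', 'G', 'N']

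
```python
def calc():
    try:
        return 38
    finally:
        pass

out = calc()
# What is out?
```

Step-by-step execution trace:
1. `calc()` enters try: `return 38` sets pending return value 38.
2. Before returning, `finally: pass` runs (no effect).
3. calc() returns 38 → out = 38.
Result: 38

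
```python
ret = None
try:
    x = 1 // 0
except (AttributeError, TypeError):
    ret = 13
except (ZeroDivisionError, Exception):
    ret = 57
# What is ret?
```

Step-by-step execution trace:
1. `x = 1 // 0` raises ZeroDivisionError.
2. `except (AttributeError, TypeError)` does not match ZeroDivisionError; skipped.
3. `except (ZeroDivisionError, Exception)` matches (ZeroDivisionError is in the tuple) → ret = 57.
Result: 57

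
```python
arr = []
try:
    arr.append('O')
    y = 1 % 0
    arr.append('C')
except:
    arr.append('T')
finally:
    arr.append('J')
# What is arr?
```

Step-by-step execution trace:
1. try: `arr.append('O')` → arr = ['O'].
2. `y = 1 % 0` raises ZeroDivisionError; `arr.append('C')` is not reached.
3. bare `except` matches → `arr.append('T')` → arr = ['O', 'T'].
4. finally always runs: `arr.append('J')` → arr = ['O', 'T', 'J'].
Result: ['O', 'T', 'J']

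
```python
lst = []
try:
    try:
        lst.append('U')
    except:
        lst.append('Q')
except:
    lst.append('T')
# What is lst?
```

Step-by-step execution trace:
1. Inner try: `lst.append('U')` → lst = ['U']. No exception raised.
2. Inner `except` is skipped.
3. Inner try completes normally; outer `except` is skipped.
Result: ['U']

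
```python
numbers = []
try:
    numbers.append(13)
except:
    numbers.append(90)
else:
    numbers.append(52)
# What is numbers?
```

Step-by-step execution trace:
1. try: `numbers.append(13)` → numbers = [13]. No exception raised.
2. `except` is skipped.
3. `else` runs (try completed without exception): `numbers.append(52)` → numbers = [13, 52].
Result: [13, 52]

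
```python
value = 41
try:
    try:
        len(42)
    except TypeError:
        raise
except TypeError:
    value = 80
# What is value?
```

Step-by-step execution trace:
1. Inner try: `len(42)` raises TypeError.
2. Inner `except TypeError` matches; bare `raise` re-raises the same TypeError.
3. Outer `except TypeError` matches → value = 80.
Result: 80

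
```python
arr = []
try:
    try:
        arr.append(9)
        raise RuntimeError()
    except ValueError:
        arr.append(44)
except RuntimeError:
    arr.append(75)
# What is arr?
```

Step-by-step execution trace:
1. Inner try: `arr.append(9)` → arr = [9].
2. `raise RuntimeError()` raises RuntimeError.
3. Inner `except ValueError` does not match RuntimeError; exception propagates to outer try.
4. Outer `except RuntimeError` matches → `arr.append(75)` → arr = [9, 75].
Result: [9, 75]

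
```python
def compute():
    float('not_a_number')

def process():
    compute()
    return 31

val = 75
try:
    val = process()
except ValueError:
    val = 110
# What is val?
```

Step-by-step execution trace:
1. val starts at 75.
2. try: `process()` calls `compute()`.
3. `compute()` evaluates `float('not_a_number')`, which raises ValueError; it propagates through process (uncaught).
4. `return 31` in process is not reached; the assignment to val does not complete.
5. `except ValueError` matches → val = 110.
Result: 110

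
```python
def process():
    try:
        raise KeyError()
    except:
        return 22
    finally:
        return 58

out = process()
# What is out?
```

Step-by-step execution trace:
1. `process()` enters try: `raise KeyError()` raises KeyError.
2. bare `except` matches → `return 22` sets pending return value 22.
3. Before returning, `finally: return 58` runs and overrides the pending return.
4. process() returns 58 → out = 58.
Result: 58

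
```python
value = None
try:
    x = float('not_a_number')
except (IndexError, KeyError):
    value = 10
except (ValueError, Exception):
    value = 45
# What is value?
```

Step-by-step execution trace:
1. `x = float('not_a_number')` raises ValueError.
2. `except (IndexError, KeyError)` does not match ValueError; skipped.
3. `except (ValueError, Exception)` matches (ValueError is in the tuple) → value = 45.
Result: 45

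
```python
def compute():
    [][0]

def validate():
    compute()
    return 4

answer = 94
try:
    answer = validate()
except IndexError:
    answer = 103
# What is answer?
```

Step-by-step execution trace:
1. answer starts at 94.
2. try: `validate()` calls `compute()`.
3. `compute()` evaluates `[][0]`, which raises IndexError; it propagates through validate (uncaught).
4. `return 4` in validate is not reached; the assignment to answer does not complete.
5. `except IndexError` matches → answer = 103.
Result: 103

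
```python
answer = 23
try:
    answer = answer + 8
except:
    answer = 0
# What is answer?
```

Step-by-step execution trace:
1. answer starts at 23.
2. try: `answer = answer + 8` → answer = 31. No exception raised.
3. `except` is skipped.
Result: 31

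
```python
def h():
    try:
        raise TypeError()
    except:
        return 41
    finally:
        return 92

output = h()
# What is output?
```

Step-by-step execution trace:
1. `h()` enters try: `raise TypeError()` raises TypeError.
2. bare `except` matches → `return 41` sets pending return value 41.
3. Before returning, `finally: return 92` runs and overrides the pending return.
4. h() returns 92 → output = 92.
Result: 92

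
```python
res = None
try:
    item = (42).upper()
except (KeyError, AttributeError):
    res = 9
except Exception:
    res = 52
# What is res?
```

Step-by-step execution trace:
1. `item = (42).upper()` raises AttributeError.
2. `except (KeyError, AttributeError)` matches (AttributeError is in the tuple) → res = 9.
3. `except Exception` is not reached.
Result: 9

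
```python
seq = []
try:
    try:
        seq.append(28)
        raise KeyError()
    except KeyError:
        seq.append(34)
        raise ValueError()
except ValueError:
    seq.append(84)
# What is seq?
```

Step-by-step execution trace:
1. Inner try: `seq.append(28)` → seq = [28].
2. `raise KeyError()` raises KeyError.
3. Inner `except KeyError` matches → `seq.append(34)` → seq = [28, 34].
4. `raise ValueError()` raises ValueError; propagates to outer try.
5. Outer `except ValueError` matches → `seq.append(84)` → seq = [28, 34, 84].
Result: [28, 34, 84]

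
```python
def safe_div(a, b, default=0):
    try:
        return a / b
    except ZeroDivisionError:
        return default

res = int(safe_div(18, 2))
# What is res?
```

Step-by-step execution trace:
1. `safe_div(18, 2)` enters try: `return 18 / 2` → returns 9.0. No exception raised.
2. `except ZeroDivisionError` is skipped.
3. `int(9.0)` → 9 → res = 9.
Result: 9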